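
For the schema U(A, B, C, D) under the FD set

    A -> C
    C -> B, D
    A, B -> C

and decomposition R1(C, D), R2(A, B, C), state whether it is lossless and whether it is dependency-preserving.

Lossless test: (C)⁺ = {B, C, D}, which contains all of one fragment — lossless.
Dependency preservation: C → B, D is not contained in any single fragment, but the restricted closure of its left-hand side across the fragments still reaches the right-hand side; the remaining FDs each lie inside some fragment. All dependencies are preserved.

lossless and dependency-preserving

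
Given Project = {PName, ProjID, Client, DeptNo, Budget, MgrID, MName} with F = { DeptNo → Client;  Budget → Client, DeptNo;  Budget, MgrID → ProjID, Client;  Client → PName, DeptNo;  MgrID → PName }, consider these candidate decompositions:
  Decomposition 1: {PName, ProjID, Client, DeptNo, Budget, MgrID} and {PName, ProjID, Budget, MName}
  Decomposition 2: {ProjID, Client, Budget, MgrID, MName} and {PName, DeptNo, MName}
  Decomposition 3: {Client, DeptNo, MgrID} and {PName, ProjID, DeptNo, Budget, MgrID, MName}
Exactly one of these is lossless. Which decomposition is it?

Decomposition 3

Decomposition 1: common = {PName, ProjID, Budget}, closure = {PName, ProjID, Client, DeptNo, Budget} → lossy.
Decomposition 2: common = {MName}, closure = {MName} → lossy.
Decomposition 3: common = {DeptNo, MgrID}, closure = {PName, Client, DeptNo, MgrID} → lossless.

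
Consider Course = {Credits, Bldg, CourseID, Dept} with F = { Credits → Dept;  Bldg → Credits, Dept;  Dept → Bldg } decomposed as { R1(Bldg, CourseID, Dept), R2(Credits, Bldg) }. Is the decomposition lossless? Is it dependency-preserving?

lossless and dependency-preserving

Lossless test: (Bldg)⁺ = {Credits, Bldg, Dept}, which contains all of one fragment — lossless.
Dependency preservation: Credits → Dept; Bldg → Credits, Dept are not contained in any single fragment, but the restricted closure of each left-hand side across the fragments still reaches the right-hand side; the remaining FDs each lie inside some fragment. All dependencies are preserved.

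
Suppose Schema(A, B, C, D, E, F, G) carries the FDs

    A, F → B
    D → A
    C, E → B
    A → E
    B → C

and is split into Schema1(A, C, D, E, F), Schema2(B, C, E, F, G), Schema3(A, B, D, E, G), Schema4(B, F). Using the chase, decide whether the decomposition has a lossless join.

Chase test. Columns are A, B, C, D, E, F, G; row i has aⱼ where attribute j ∈ Schemai, else bᵢⱼ.
Initial tableau (one row per fragment):
  row 1: a1 b12 a3 a4 a5 a6 b17
  row 2: b21 a2 a3 b24 a5 a6 a7
  row 3: a1 a2 b33 a4 a5 b36 a7
  row 4: b41 a2 b43 b44 b45 a6 b47
Rows 1 and 2 agree on C, E; apply C, E→B and equate their B entries.
Rows 1 and 3 agree on B; apply B→C and equate their C entries.
Rows 1 and 4 agree on B; apply B→C and equate their C entries.
No row becomes fully distinguished — the join is lossy.

No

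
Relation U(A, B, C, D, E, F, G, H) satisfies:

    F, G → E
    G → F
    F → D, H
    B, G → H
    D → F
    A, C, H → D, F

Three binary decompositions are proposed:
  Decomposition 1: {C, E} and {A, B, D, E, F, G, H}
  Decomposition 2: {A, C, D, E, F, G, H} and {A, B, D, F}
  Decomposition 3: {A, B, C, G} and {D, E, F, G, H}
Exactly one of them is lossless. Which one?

Decomposition 3

Decomposition 1: common = {E}, closure = {E} → lossy.
Decomposition 2: common = {A, D, F}, closure = {A, D, F, H} → lossy.
Decomposition 3: common = {G}, closure = {D, E, F, G, H} → lossless.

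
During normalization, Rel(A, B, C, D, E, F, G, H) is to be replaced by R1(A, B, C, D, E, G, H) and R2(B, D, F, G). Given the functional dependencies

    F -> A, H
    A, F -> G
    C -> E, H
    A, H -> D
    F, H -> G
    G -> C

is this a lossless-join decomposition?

Common attributes: R1 ∩ R2 = {B, D, G}.
Closure of {B, D, G}: G → C applies, adding C; C → E, H applies, adding E, H. So (B, D, G)⁺ = {B, C, D, E, G, H}.
The closure contains neither all of R1 = {A, B, C, D, E, G, H} nor all of R2 = {B, D, F, G}, so the common attributes are not a superkey of either fragment. The join is lossy.

No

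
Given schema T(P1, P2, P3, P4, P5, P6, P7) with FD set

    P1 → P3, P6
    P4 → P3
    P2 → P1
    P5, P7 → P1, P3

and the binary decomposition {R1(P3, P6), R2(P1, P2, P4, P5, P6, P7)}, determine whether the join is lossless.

No

Common attributes: R1 ∩ R2 = {P6}.
No dependency enlarges {P6}, so (P6)⁺ = {P6}.
The closure contains neither all of R1 = {P3, P6} nor all of R2 = {P1, P2, P4, P5, P6, P7}, so the common attributes are not a superkey of either fragment. The join is lossy.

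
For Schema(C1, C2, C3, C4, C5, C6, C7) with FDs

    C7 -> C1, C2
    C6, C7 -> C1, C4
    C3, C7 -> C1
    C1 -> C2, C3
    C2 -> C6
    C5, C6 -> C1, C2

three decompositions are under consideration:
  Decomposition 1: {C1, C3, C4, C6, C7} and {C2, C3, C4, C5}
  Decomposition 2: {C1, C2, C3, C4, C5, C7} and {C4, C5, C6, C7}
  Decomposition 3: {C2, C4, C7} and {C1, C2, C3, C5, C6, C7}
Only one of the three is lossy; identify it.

Decomposition 1

Decomposition 1: common = {C3, C4}, closure = {C3, C4} → lossy.
Decomposition 2: common = {C4, C5, C7}, closure = {C1, C2, C3, C4, C5, C6, C7} → lossless.
Decomposition 3: common = {C2, C7}, closure = {C1, C2, C3, C4, C6, C7} → lossless.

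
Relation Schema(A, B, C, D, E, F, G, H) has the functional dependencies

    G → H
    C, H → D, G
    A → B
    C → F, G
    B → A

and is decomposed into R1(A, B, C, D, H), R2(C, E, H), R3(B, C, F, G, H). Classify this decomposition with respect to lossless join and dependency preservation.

Lossless test (chase): Rows 1 and 2 agree on C, H; apply C, H→D, G and equate their D, G entries. Rows 1 and 3 agree on C, H; apply C, H→D, G and equate their D, G entries. Rows 1 and 2 agree on C; apply C→F, G and equate their F, G entries. Rows 1 and 3 agree on C; apply C→F, G and equate their F, G entries. Rows 1 and 3 agree on B; apply B→A and equate their A entries. No row becomes fully distinguished — the join is lossy.
Dependency preservation: C, H → D, G is not contained in any single fragment, but the restricted closure of its left-hand side across the fragments still reaches the right-hand side; the remaining FDs each lie inside some fragment. All dependencies are preserved.

lossy but dependency-preserving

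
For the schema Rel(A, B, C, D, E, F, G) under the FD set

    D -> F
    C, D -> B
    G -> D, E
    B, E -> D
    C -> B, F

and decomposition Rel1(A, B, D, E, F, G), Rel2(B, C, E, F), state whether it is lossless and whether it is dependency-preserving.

lossy but dependency-preserving

Lossless test: (B, E, F)⁺ = {B, D, E, F}, which is a superkey of neither fragment — lossy.
Dependency preservation: C, D → B is not contained in any single fragment, but the restricted closure of its left-hand side across the fragments still reaches the right-hand side; the remaining FDs each lie inside some fragment. All dependencies are preserved.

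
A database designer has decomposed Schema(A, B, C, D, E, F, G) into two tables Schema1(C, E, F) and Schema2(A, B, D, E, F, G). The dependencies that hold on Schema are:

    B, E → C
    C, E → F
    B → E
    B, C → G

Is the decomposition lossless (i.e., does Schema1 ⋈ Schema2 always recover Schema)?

No

Common attributes: Schema1 ∩ Schema2 = {E, F}.
No dependency enlarges {E, F}, so (E, F)⁺ = {E, F}.
The closure contains neither all of Schema1 = {C, E, F} nor all of Schema2 = {A, B, D, E, F, G}, so the common attributes are not a superkey of either fragment. The join is lossy.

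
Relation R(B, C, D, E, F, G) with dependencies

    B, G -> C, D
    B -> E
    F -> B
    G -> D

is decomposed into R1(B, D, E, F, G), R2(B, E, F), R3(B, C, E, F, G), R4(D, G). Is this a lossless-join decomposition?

Yes

Chase test. Columns are B, C, D, E, F, G; row i has aⱼ where attribute j ∈ Ri, else bᵢⱼ.
Initial tableau (one row per fragment):
  row 1: a1 b12 a3 a4 a5 a6
  row 2: a1 b22 b23 a4 a5 b26
  row 3: a1 a2 b33 a4 a5 a6
  row 4: b41 b42 a3 b44 b45 a6
Rows 1 and 3 agree on B, G; apply B, G→C, D and equate their C, D entries.
Row 1 is now all distinguished symbols — the join is lossless.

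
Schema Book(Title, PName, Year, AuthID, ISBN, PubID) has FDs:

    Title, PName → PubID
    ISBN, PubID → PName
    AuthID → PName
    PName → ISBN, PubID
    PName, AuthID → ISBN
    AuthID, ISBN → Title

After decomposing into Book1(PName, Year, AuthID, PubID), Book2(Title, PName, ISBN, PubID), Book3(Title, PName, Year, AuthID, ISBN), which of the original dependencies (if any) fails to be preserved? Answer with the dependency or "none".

none

Title, PName → PubID lies within Book2.
ISBN, PubID → PName lies within Book2.
AuthID → PName lies within Book1.
PName → ISBN, PubID lies within Book2.
PName, AuthID → ISBN lies within Book3.
AuthID, ISBN → Title lies within Book3.
Every dependency is enforceable on the fragments, so the decomposition is dependency-preserving.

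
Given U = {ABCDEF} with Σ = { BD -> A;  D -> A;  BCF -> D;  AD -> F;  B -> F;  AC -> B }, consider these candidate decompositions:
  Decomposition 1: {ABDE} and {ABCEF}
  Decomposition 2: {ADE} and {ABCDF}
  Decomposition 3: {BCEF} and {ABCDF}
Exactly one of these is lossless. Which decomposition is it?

Decomposition 3

Decomposition 1: common = {ABE}, closure = {ABEF} → lossy.
Decomposition 2: common = {AD}, closure = {ADF} → lossy.
Decomposition 3: common = {BCF}, closure = {ABCDF} → lossless.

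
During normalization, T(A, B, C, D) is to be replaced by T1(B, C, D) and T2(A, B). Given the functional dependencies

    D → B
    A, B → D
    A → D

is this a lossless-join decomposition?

Common attributes: T1 ∩ T2 = {B}.
No dependency enlarges {B}, so (B)⁺ = {B}.
The closure contains neither all of T1 = {B, C, D} nor all of T2 = {A, B}, so the common attributes are not a superkey of either fragment. The join is lossy.

No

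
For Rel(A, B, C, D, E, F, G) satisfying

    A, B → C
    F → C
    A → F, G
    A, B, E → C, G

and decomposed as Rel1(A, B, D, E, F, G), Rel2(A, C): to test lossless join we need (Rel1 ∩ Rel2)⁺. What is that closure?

Rel1 ∩ Rel2 = {A}.
A → F, G applies, adding F, G
F → C applies, adding C
Closure: {A, C, F, G}.

A, C, F, G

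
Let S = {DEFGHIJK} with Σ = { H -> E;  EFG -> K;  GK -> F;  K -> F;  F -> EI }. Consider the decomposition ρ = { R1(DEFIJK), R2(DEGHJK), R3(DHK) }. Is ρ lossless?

Yes

Chase test. Columns are DEFGHIJK; row i has aⱼ where attribute j ∈ Ri, else bᵢⱼ.
Initial tableau (one row per fragment):
  row 1: a1 a2 a3 b14 b15 a6 a7 a8
  row 2: a1 a2 b23 a4 a5 b26 a7 a8
  row 3: a1 b32 b33 b34 a5 b36 b37 a8
Rows 2 and 3 agree on H; apply H→E and equate their E entries.
Rows 1 and 2 agree on K; apply K→F and equate their F entries.
Rows 1 and 3 agree on K; apply K→F and equate their F entries.
Rows 1 and 2 agree on F; apply F→EI and equate their EI entries.
Rows 1 and 3 agree on F; apply F→EI and equate their EI entries.
Row 2 is now all distinguished symbols — the join is lossless.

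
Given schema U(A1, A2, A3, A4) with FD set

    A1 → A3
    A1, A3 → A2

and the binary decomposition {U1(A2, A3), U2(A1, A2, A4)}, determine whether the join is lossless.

Common attributes: U1 ∩ U2 = {A2}.
No dependency enlarges {A2}, so (A2)⁺ = {A2}.
The closure contains neither all of U1 = {A2, A3} nor all of U2 = {A1, A2, A4}, so the common attributes are not a superkey of either fragment. The join is lossy.

No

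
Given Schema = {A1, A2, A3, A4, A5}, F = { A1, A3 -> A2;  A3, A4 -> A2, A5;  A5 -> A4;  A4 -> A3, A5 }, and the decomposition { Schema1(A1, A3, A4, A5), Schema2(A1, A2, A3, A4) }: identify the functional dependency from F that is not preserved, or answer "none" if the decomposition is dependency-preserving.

none

A1, A3 → A2 lies within Schema2.
A3, A4 → A2, A5: restricted closure across fragments reaches A2, A5.
A5 → A4 lies within Schema1.
A4 → A3, A5 lies within Schema1.
Every dependency is enforceable on the fragments, so the decomposition is dependency-preserving.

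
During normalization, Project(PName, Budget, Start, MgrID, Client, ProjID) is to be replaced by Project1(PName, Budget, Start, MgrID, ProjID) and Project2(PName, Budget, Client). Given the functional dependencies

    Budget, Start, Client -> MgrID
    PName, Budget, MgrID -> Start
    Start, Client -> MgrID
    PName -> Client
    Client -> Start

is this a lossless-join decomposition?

Yes

Common attributes: Project1 ∩ Project2 = {PName, Budget}.
Closure of {PName, Budget}: PName → Client applies, adding Client; Client → Start applies, adding Start; Budget, Start, Client → MgrID applies, adding MgrID. So (PName, Budget)⁺ = {PName, Budget, Start, MgrID, Client}.
This closure contains every attribute of Project2, so Project1 ∩ Project2 → Project2. The join is lossless.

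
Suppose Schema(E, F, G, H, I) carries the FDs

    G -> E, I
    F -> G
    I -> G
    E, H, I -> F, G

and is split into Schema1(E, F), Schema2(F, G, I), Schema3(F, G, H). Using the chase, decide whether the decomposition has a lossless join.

Yes

Chase test. Columns are E, F, G, H, I; row i has aⱼ where attribute j ∈ Schemai, else bᵢⱼ.
Initial tableau (one row per fragment):
  row 1: a1 a2 b13 b14 b15
  row 2: b21 a2 a3 b24 a5
  row 3: b31 a2 a3 a4 b35
Rows 2 and 3 agree on G; apply G→E, I and equate their E, I entries.
Rows 1 and 2 agree on F; apply F→G and equate their G entries.
Rows 1 and 2 agree on G; apply G→E, I and equate their E, I entries.
Row 3 is now all distinguished symbols — the join is lossless.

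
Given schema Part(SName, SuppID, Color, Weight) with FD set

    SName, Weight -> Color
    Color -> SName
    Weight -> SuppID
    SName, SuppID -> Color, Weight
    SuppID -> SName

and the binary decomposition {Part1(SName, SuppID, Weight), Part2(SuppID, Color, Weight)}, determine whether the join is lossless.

Yes

Common attributes: Part1 ∩ Part2 = {SuppID, Weight}.
Closure of {SuppID, Weight}: SuppID → SName applies, adding SName; SName, Weight → Color applies, adding Color. So (SuppID, Weight)⁺ = {SName, SuppID, Color, Weight}.
This closure contains every attribute of Part1, so Part1 ∩ Part2 → Part1. The join is lossless.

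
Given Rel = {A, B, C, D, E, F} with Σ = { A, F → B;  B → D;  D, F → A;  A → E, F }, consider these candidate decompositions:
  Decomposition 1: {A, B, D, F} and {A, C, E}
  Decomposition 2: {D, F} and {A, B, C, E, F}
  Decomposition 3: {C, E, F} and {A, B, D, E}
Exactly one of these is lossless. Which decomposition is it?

Decomposition 1

Decomposition 1: common = {A}, closure = {A, B, D, E, F} → lossless.
Decomposition 2: common = {F}, closure = {F} → lossy.
Decomposition 3: common = {E}, closure = {E} → lossy.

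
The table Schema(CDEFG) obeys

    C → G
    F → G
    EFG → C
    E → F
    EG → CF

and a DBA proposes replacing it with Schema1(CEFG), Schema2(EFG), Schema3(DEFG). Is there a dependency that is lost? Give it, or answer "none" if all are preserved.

none

C → G lies within Schema1.
F → G lies within Schema1.
EFG → C lies within Schema1.
E → F lies within Schema1.
EG → CF lies within Schema1.
Every dependency is enforceable on the fragments, so the decomposition is dependency-preserving.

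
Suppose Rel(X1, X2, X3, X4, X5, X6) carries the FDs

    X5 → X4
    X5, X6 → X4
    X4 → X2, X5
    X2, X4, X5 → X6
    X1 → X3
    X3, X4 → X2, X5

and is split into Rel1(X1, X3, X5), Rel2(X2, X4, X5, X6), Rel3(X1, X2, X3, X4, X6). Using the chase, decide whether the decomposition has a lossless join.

Chase test. Columns are X1, X2, X3, X4, X5, X6; row i has aⱼ where attribute j ∈ Reli, else bᵢⱼ.
Initial tableau (one row per fragment):
  row 1: a1 b12 a3 b14 a5 b16
  row 2: b21 a2 b23 a4 a5 a6
  row 3: a1 a2 a3 a4 b35 a6
Rows 1 and 2 agree on X5; apply X5→X4 and equate their X4 entries.
Rows 1 and 2 agree on X4; apply X4→X2, X5 and equate their X2, X5 entries.
Rows 1 and 3 agree on X4; apply X4→X2, X5 and equate their X2, X5 entries.
Rows 1 and 2 agree on X2, X4, X5; apply X2, X4, X5→X6 and equate their X6 entries.
Row 1 is now all distinguished symbols — the join is lossless.

Yes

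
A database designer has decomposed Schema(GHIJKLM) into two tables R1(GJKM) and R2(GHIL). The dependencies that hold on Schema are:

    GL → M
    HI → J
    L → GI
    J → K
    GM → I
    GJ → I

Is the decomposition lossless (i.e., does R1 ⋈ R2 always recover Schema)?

No

Common attributes: R1 ∩ R2 = {G}.
No dependency enlarges {G}, so (G)⁺ = {G}.
The closure contains neither all of R1 = {GJKM} nor all of R2 = {GHIL}, so the common attributes are not a superkey of either fragment. The join is lossy.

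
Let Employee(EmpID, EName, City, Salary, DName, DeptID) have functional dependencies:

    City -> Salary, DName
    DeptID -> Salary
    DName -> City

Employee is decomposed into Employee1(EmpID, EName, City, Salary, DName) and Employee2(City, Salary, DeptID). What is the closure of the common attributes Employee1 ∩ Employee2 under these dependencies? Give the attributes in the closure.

City, Salary, DName

Employee1 ∩ Employee2 = {City, Salary}.
City → Salary, DName applies, adding DName
Closure: {City, Salary, DName}.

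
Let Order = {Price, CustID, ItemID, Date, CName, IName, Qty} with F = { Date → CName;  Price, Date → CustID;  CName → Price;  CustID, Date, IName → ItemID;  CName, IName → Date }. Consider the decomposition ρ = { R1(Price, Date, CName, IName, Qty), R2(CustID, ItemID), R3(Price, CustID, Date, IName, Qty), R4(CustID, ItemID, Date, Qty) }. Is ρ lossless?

Chase test. Columns are Price, CustID, ItemID, Date, CName, IName, Qty; row i has aⱼ where attribute j ∈ Ri, else bᵢⱼ.
Initial tableau (one row per fragment):
  row 1: a1 b12 b13 a4 a5 a6 a7
  row 2: b21 a2 a3 b24 b25 b26 b27
  row 3: a1 a2 b33 a4 b35 a6 a7
  row 4: b41 a2 a3 a4 b45 b46 a7
Rows 1 and 3 agree on Date; apply Date→CName and equate their CName entries.
Rows 1 and 4 agree on Date; apply Date→CName and equate their CName entries.
Rows 1 and 3 agree on Price, Date; apply Price, Date→CustID and equate their CustID entries.
Rows 1 and 4 agree on CName; apply CName→Price and equate their Price entries.
Rows 1 and 3 agree on CustID, Date, IName; apply CustID, Date, IName→ItemID and equate their ItemID entries.
No row becomes fully distinguished — the join is lossy.

No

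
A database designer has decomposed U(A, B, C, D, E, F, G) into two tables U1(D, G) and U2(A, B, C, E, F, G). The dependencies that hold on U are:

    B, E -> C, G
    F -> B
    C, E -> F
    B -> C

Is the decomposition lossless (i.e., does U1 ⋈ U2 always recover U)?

No

Common attributes: U1 ∩ U2 = {G}.
No dependency enlarges {G}, so (G)⁺ = {G}.
The closure contains neither all of U1 = {D, G} nor all of U2 = {A, B, C, E, F, G}, so the common attributes are not a superkey of either fragment. The join is lossy.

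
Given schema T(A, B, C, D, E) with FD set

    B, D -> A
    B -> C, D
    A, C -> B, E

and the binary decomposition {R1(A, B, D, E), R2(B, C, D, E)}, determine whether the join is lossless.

Common attributes: R1 ∩ R2 = {B, D, E}.
Closure of {B, D, E}: B, D → A applies, adding A; B → C, D applies, adding C. So (B, D, E)⁺ = {A, B, C, D, E}.
This closure contains every attribute of R1, so R1 ∩ R2 → R1. The join is lossless.

Yes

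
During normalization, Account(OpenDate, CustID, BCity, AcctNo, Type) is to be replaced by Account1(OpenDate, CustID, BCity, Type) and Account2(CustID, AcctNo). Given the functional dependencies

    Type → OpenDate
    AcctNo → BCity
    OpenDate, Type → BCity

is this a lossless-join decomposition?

Common attributes: Account1 ∩ Account2 = {CustID}.
No dependency enlarges {CustID}, so (CustID)⁺ = {CustID}.
The closure contains neither all of Account1 = {OpenDate, CustID, BCity, Type} nor all of Account2 = {CustID, AcctNo}, so the common attributes are not a superkey of either fragment. The join is lossy.

No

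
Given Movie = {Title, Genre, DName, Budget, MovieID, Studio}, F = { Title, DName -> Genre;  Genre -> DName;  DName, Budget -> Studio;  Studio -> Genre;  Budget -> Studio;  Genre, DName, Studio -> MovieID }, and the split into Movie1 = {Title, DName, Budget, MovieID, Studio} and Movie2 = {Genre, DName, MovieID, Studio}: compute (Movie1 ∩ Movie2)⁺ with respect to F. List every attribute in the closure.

Genre, DName, MovieID, Studio

Movie1 ∩ Movie2 = {DName, MovieID, Studio}.
Studio → Genre applies, adding Genre
Closure: {Genre, DName, MovieID, Studio}.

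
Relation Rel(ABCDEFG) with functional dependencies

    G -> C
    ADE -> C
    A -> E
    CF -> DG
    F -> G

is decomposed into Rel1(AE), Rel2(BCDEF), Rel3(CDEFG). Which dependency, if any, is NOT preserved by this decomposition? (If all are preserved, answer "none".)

ADE -> C

Check ADE → C: no single fragment contains all of {ACDE}, and the restricted closure of {ADE} across the fragments never reaches {C}.
G → C is preserved.
A → E is preserved.
CF → DG is preserved.
F → G is preserved.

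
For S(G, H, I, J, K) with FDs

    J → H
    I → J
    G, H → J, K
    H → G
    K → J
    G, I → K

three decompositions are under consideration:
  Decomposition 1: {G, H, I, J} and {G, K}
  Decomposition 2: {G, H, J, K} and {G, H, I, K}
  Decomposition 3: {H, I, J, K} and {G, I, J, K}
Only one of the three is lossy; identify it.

Decomposition 1: common = {G}, closure = {G} → lossy.
Decomposition 2: common = {G, H, K}, closure = {G, H, J, K} → lossless.
Decomposition 3: common = {I, J, K}, closure = {G, H, I, J, K} → lossless.

Decomposition 1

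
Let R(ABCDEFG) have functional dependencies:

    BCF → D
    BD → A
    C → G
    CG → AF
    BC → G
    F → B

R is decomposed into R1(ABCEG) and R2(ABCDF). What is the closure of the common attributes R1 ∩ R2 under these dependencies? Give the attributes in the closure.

R1 ∩ R2 = {ABC}.
C → G applies, adding G
CG → AF applies, adding F
BCF → D applies, adding D
Closure: {ABCDFG}.

ABCDFG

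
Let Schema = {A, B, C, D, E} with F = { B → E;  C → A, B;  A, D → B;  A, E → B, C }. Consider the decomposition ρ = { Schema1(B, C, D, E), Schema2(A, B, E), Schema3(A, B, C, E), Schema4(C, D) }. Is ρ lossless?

Chase test. Columns are A, B, C, D, E; row i has aⱼ where attribute j ∈ Schemai, else bᵢⱼ.
Initial tableau (one row per fragment):
  row 1: b11 a2 a3 a4 a5
  row 2: a1 a2 b23 b24 a5
  row 3: a1 a2 a3 b34 a5
  row 4: b41 b42 a3 a4 b45
Rows 1 and 3 agree on C; apply C→A, B and equate their A, B entries.
Rows 1 and 4 agree on C; apply C→A, B and equate their A, B entries.
Rows 1 and 2 agree on A, E; apply A, E→B, C and equate their B, C entries.
Rows 1 and 4 agree on B; apply B→E and equate their E entries.
Row 1 is now all distinguished symbols — the join is lossless.

Yes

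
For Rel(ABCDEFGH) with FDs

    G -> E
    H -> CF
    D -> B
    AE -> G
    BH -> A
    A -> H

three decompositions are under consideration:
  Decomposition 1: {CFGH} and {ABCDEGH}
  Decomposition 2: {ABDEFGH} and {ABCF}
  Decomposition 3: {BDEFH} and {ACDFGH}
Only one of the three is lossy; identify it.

Decomposition 3

Decomposition 1: common = {CGH}, closure = {CEFGH} → lossless.
Decomposition 2: common = {ABF}, closure = {ABCFH} → lossless.
Decomposition 3: common = {DFH}, closure = {ABCDFH} → lossy.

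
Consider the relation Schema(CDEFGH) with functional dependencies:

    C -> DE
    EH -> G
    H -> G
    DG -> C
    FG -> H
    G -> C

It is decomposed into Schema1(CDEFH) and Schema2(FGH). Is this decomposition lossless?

Yes

Common attributes: Schema1 ∩ Schema2 = {FH}.
Closure of {FH}: H → G applies, adding G; G → C applies, adding C; C → DE applies, adding DE. So (FH)⁺ = {CDEFGH}.
This closure contains every attribute of Schema1, so Schema1 ∩ Schema2 → Schema1. The join is lossless.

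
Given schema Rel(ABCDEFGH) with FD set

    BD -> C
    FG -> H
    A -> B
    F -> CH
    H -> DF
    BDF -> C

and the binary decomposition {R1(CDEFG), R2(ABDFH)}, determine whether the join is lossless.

Common attributes: R1 ∩ R2 = {DF}.
Closure of {DF}: F → CH applies, adding CH. So (DF)⁺ = {CDFH}.
The closure contains neither all of R1 = {CDEFG} nor all of R2 = {ABDFH}, so the common attributes are not a superkey of either fragment. The join is lossy.

No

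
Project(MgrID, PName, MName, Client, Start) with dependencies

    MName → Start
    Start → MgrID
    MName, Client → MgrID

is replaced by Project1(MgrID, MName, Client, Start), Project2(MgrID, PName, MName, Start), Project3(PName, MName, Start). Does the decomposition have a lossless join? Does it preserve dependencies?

lossy but dependency-preserving

Lossless test (chase): Rows 1 and 3 agree on Start; apply Start→MgrID and equate their MgrID entries. No row becomes fully distinguished — the join is lossy.
Dependency preservation: every FD's attributes lie within a single fragment, so each can be enforced locally — preserved.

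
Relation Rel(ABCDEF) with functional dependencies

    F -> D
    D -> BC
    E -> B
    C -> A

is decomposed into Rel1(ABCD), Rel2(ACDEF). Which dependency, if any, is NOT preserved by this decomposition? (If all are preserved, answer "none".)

Check E → B: no single fragment contains all of {BE}, and the restricted closure of {E} across the fragments never reaches {B}.
F → D is preserved.
D → BC is preserved.
C → A is preserved.

E -> B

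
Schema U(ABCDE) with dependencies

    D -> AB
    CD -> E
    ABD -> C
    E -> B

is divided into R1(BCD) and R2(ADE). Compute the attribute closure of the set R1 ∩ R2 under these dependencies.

R1 ∩ R2 = {D}.
D → AB applies, adding AB
ABD → C applies, adding C
CD → E applies, adding E
Closure: {ABCDE}.

ABCDE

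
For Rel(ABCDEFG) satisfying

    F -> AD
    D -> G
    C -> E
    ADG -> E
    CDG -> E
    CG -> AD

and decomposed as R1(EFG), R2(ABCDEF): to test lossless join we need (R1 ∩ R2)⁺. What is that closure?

ADEFG

R1 ∩ R2 = {EF}.
F → AD applies, adding AD
D → G applies, adding G
Closure: {ADEFG}.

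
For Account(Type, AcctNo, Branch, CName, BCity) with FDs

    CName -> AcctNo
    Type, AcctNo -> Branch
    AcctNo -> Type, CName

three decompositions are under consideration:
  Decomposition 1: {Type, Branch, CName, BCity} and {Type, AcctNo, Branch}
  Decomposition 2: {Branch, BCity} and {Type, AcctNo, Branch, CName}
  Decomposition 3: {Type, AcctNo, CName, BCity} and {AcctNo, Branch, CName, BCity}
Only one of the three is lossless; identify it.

Decomposition 3

Decomposition 1: common = {Type, Branch}, closure = {Type, Branch} → lossy.
Decomposition 2: common = {Branch}, closure = {Branch} → lossy.
Decomposition 3: common = {AcctNo, CName, BCity}, closure = {Type, AcctNo, Branch, CName, BCity} → lossless.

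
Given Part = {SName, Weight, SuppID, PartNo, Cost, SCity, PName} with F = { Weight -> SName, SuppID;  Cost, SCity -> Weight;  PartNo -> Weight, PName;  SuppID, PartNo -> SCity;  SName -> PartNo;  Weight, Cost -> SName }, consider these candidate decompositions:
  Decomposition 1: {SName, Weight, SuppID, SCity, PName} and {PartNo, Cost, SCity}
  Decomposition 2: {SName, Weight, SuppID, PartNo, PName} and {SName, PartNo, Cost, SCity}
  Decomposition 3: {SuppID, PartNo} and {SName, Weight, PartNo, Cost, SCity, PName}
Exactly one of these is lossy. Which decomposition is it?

Decomposition 1

Decomposition 1: common = {SCity}, closure = {SCity} → lossy.
Decomposition 2: common = {SName, PartNo}, closure = {SName, Weight, SuppID, PartNo, SCity, PName} → lossless.
Decomposition 3: common = {PartNo}, closure = {SName, Weight, SuppID, PartNo, SCity, PName} → lossless.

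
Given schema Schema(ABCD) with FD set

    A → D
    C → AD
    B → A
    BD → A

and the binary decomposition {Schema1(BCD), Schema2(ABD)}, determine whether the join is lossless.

Common attributes: Schema1 ∩ Schema2 = {BD}.
Closure of {BD}: B → A applies, adding A. So (BD)⁺ = {ABD}.
This closure contains every attribute of Schema2, so Schema1 ∩ Schema2 → Schema2. The join is lossless.

Yes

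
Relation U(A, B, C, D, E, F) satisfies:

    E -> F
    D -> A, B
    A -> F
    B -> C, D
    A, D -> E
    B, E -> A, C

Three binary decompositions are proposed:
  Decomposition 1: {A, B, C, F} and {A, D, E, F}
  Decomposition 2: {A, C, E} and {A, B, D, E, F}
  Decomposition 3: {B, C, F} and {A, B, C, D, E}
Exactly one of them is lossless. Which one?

Decomposition 3

Decomposition 1: common = {A, F}, closure = {A, F} → lossy.
Decomposition 2: common = {A, E}, closure = {A, E, F} → lossy.
Decomposition 3: common = {B, C}, closure = {A, B, C, D, E, F} → lossless.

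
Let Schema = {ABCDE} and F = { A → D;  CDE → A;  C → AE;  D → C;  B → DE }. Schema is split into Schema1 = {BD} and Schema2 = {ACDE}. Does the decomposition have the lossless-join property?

Yes

Common attributes: Schema1 ∩ Schema2 = {D}.
Closure of {D}: D → C applies, adding C; C → AE applies, adding AE. So (D)⁺ = {ACDE}.
This closure contains every attribute of Schema2, so Schema1 ∩ Schema2 → Schema2. The join is lossless.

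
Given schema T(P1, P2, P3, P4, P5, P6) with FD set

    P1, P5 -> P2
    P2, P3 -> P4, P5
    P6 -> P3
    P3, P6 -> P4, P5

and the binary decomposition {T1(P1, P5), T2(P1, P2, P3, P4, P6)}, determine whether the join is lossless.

Common attributes: T1 ∩ T2 = {P1}.
No dependency enlarges {P1}, so (P1)⁺ = {P1}.
The closure contains neither all of T1 = {P1, P5} nor all of T2 = {P1, P2, P3, P4, P6}, so the common attributes are not a superkey of either fragment. The join is lossy.

No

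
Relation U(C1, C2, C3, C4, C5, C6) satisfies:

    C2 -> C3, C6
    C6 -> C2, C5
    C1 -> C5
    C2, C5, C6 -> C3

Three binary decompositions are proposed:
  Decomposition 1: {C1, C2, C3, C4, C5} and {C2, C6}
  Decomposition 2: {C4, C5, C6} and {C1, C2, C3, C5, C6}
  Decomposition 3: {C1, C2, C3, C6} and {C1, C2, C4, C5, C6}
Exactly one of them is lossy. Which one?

Decomposition 1: common = {C2}, closure = {C2, C3, C5, C6} → lossless.
Decomposition 2: common = {C5, C6}, closure = {C2, C3, C5, C6} → lossy.
Decomposition 3: common = {C1, C2, C6}, closure = {C1, C2, C3, C5, C6} → lossless.

Decomposition 2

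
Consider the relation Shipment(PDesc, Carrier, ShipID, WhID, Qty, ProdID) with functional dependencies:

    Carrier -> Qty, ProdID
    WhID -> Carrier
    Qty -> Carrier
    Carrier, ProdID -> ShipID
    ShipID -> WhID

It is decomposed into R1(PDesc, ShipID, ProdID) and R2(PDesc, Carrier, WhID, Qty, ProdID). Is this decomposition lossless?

Common attributes: R1 ∩ R2 = {PDesc, ProdID}.
No dependency enlarges {PDesc, ProdID}, so (PDesc, ProdID)⁺ = {PDesc, ProdID}.
The closure contains neither all of R1 = {PDesc, ShipID, ProdID} nor all of R2 = {PDesc, Carrier, WhID, Qty, ProdID}, so the common attributes are not a superkey of either fragment. The join is lossy.

No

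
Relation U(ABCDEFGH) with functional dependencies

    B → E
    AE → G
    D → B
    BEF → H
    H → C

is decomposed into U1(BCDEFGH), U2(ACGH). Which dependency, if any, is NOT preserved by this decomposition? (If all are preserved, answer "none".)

Check AE → G: no single fragment contains all of {AEG}, and the restricted closure of {AE} across the fragments never reaches {G}.
B → E is preserved.
D → B is preserved.
BEF → H is preserved.
H → C is preserved.

AE → G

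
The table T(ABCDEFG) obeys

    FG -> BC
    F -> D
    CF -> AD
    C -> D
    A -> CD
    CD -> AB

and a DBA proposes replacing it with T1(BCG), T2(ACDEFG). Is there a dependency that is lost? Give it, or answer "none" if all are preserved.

FG → BC: restricted closure across fragments reaches BC.
F → D lies within T2.
CF → AD lies within T2.
C → D lies within T2.
A → CD lies within T2.
CD → AB: restricted closure across fragments reaches AB.
Every dependency is enforceable on the fragments, so the decomposition is dependency-preserving.

none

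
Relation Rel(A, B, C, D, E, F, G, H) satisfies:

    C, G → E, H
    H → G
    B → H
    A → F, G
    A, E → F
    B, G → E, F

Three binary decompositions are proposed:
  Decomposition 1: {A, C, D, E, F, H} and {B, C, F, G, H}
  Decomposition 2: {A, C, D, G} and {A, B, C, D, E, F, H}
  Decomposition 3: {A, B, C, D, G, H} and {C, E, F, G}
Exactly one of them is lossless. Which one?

Decomposition 2

Decomposition 1: common = {C, F, H}, closure = {C, E, F, G, H} → lossy.
Decomposition 2: common = {A, C, D}, closure = {A, C, D, E, F, G, H} → lossless.
Decomposition 3: common = {C, G}, closure = {C, E, G, H} → lossy.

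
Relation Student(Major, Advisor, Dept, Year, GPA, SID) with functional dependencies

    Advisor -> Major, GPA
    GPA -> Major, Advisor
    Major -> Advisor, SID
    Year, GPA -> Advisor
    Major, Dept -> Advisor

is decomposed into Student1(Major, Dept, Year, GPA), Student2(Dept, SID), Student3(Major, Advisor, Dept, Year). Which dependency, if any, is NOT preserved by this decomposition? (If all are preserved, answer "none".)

Check Major → Advisor, SID: no single fragment contains all of {Major, Advisor, SID}, and the restricted closure of {Major} across the fragments never reaches {Advisor, SID}.
Advisor → Major, GPA is preserved.
GPA → Major, Advisor is preserved.
Year, GPA → Advisor is preserved.
Major, Dept → Advisor is preserved.

Major -> Advisor, SID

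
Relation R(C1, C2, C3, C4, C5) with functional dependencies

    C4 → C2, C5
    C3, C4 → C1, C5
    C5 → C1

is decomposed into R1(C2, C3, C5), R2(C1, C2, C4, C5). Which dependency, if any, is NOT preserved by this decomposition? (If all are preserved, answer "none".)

none

C4 → C2, C5 lies within R2.
C3, C4 → C1, C5: restricted closure across fragments reaches C1, C5.
C5 → C1 lies within R2.
Every dependency is enforceable on the fragments, so the decomposition is dependency-preserving.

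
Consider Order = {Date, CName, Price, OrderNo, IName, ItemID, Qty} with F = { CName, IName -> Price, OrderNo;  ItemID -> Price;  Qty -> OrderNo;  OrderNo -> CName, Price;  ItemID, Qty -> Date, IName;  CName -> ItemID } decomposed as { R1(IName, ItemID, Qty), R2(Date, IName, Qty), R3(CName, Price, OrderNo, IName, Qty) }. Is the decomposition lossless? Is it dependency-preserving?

lossless but not dependency-preserving

Lossless test (chase): Rows 1 and 2 agree on Qty; apply Qty→OrderNo and equate their OrderNo entries. Rows 1 and 3 agree on Qty; apply Qty→OrderNo and equate their OrderNo entries. Rows 1 and 2 agree on OrderNo; apply OrderNo→CName, Price and equate their CName, Price entries. Rows 1 and 3 agree on OrderNo; apply OrderNo→CName, Price and equate their CName, Price entries. Rows 1 and 2 agree on CName; apply CName→ItemID and equate their ItemID entries. Rows 1 and 3 agree on CName; apply CName→ItemID and equate their ItemID entries. Rows 1 and 2 agree on ItemID, Qty; apply ItemID, Qty→Date, IName and equate their Date, IName entries. Rows 1 and 3 agree on ItemID, Qty; apply ItemID, Qty→Date, IName and equate their Date, IName entries. Row 1 is now all distinguished symbols — the join is lossless.
Dependency preservation: the restricted closure of {ItemID} across the fragments never reaches {Price}, so ItemID → Price cannot be enforced without a join — not preserved.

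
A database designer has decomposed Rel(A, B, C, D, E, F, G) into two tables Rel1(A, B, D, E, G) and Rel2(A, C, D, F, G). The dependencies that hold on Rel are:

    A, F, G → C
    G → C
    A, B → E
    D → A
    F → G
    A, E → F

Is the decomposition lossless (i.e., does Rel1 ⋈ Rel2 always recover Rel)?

No

Common attributes: Rel1 ∩ Rel2 = {A, D, G}.
Closure of {A, D, G}: G → C applies, adding C. So (A, D, G)⁺ = {A, C, D, G}.
The closure contains neither all of Rel1 = {A, B, D, E, G} nor all of Rel2 = {A, C, D, F, G}, so the common attributes are not a superkey of either fragment. The join is lossy.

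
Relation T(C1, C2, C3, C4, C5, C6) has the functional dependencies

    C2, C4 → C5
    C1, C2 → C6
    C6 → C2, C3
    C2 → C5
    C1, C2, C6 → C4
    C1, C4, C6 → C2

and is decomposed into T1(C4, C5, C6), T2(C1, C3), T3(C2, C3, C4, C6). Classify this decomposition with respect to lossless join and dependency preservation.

lossy and not dependency-preserving

Lossless test (chase): Rows 1 and 3 agree on C6; apply C6→C2, C3 and equate their C2, C3 entries. Rows 1 and 3 agree on C2; apply C2→C5 and equate their C5 entries. No row becomes fully distinguished — the join is lossy.
Dependency preservation: the restricted closure of {C2, C4} across the fragments never reaches {C5}, so C2, C4 → C5 cannot be enforced without a join — not preserved.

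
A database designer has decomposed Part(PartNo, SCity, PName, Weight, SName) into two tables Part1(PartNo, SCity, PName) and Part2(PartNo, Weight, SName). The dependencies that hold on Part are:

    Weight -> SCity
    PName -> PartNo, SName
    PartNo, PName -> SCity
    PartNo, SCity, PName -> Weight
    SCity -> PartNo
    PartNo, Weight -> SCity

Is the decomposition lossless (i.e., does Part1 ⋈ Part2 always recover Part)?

Common attributes: Part1 ∩ Part2 = {PartNo}.
No dependency enlarges {PartNo}, so (PartNo)⁺ = {PartNo}.
The closure contains neither all of Part1 = {PartNo, SCity, PName} nor all of Part2 = {PartNo, Weight, SName}, so the common attributes are not a superkey of either fragment. The join is lossy.

No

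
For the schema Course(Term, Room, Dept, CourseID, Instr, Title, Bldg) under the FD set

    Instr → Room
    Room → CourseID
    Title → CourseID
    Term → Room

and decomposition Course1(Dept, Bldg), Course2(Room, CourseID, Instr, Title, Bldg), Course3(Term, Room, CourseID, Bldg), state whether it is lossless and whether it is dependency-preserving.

lossy but dependency-preserving

Lossless test (chase): applying each FD to every pair of rows produces no changes in the tableau, so no row becomes fully distinguished — the join is lossy.
Dependency preservation: every FD's attributes lie within a single fragment, so each can be enforced locally — preserved.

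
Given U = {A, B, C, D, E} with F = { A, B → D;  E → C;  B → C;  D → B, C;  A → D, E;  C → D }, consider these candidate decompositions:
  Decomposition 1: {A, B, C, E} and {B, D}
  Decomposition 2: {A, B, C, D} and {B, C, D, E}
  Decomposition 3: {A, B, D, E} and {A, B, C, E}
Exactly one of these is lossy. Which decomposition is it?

Decomposition 1: common = {B}, closure = {B, C, D} → lossless.
Decomposition 2: common = {B, C, D}, closure = {B, C, D} → lossy.
Decomposition 3: common = {A, B, E}, closure = {A, B, C, D, E} → lossless.

Decomposition 2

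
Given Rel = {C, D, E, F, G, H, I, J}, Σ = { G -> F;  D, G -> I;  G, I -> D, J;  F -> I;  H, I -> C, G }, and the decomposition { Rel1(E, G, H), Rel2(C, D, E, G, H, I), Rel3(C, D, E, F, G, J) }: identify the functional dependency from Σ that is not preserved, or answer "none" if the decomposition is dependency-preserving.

F -> I

Check F → I: no single fragment contains all of {F, I}, and the restricted closure of {F} across the fragments never reaches {I}.
G → F is preserved.
D, G → I is preserved.
G, I → D, J is preserved.
H, I → C, G is preserved.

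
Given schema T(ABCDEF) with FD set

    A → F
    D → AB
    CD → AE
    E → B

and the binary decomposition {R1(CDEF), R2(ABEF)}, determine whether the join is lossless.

Common attributes: R1 ∩ R2 = {EF}.
Closure of {EF}: E → B applies, adding B. So (EF)⁺ = {BEF}.
The closure contains neither all of R1 = {CDEF} nor all of R2 = {ABEF}, so the common attributes are not a superkey of either fragment. The join is lossy.

No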